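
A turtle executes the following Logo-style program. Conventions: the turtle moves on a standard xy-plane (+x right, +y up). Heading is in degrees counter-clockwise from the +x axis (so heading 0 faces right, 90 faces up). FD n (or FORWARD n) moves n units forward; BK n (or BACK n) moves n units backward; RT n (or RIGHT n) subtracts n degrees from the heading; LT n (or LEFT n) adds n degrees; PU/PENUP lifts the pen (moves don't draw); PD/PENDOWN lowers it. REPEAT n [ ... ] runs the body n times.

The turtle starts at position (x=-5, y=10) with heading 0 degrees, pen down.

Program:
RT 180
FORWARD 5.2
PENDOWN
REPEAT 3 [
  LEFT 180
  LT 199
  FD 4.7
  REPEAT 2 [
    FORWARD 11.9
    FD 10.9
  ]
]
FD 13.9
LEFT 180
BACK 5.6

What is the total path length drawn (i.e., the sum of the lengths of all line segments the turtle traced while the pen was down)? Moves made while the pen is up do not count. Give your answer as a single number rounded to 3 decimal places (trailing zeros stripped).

Answer: 175.6

Derivation:
Executing turtle program step by step:
Start: pos=(-5,10), heading=0, pen down
RT 180: heading 0 -> 180
FD 5.2: (-5,10) -> (-10.2,10) [heading=180, draw]
PD: pen down
REPEAT 3 [
  -- iteration 1/3 --
  LT 180: heading 180 -> 0
  LT 199: heading 0 -> 199
  FD 4.7: (-10.2,10) -> (-14.644,8.47) [heading=199, draw]
  REPEAT 2 [
    -- iteration 1/2 --
    FD 11.9: (-14.644,8.47) -> (-25.896,4.596) [heading=199, draw]
    FD 10.9: (-25.896,4.596) -> (-36.202,1.047) [heading=199, draw]
    -- iteration 2/2 --
    FD 11.9: (-36.202,1.047) -> (-47.453,-2.827) [heading=199, draw]
    FD 10.9: (-47.453,-2.827) -> (-57.76,-6.376) [heading=199, draw]
  ]
  -- iteration 2/3 --
  LT 180: heading 199 -> 19
  LT 199: heading 19 -> 218
  FD 4.7: (-57.76,-6.376) -> (-61.463,-9.27) [heading=218, draw]
  REPEAT 2 [
    -- iteration 1/2 --
    FD 11.9: (-61.463,-9.27) -> (-70.841,-16.596) [heading=218, draw]
    FD 10.9: (-70.841,-16.596) -> (-79.43,-23.307) [heading=218, draw]
    -- iteration 2/2 --
    FD 11.9: (-79.43,-23.307) -> (-88.807,-30.633) [heading=218, draw]
    FD 10.9: (-88.807,-30.633) -> (-97.397,-37.344) [heading=218, draw]
  ]
  -- iteration 3/3 --
  LT 180: heading 218 -> 38
  LT 199: heading 38 -> 237
  FD 4.7: (-97.397,-37.344) -> (-99.956,-41.286) [heading=237, draw]
  REPEAT 2 [
    -- iteration 1/2 --
    FD 11.9: (-99.956,-41.286) -> (-106.438,-51.266) [heading=237, draw]
    FD 10.9: (-106.438,-51.266) -> (-112.374,-60.407) [heading=237, draw]
    -- iteration 2/2 --
    FD 11.9: (-112.374,-60.407) -> (-118.855,-70.387) [heading=237, draw]
    FD 10.9: (-118.855,-70.387) -> (-124.792,-79.529) [heading=237, draw]
  ]
]
FD 13.9: (-124.792,-79.529) -> (-132.362,-91.187) [heading=237, draw]
LT 180: heading 237 -> 57
BK 5.6: (-132.362,-91.187) -> (-135.412,-95.883) [heading=57, draw]
Final: pos=(-135.412,-95.883), heading=57, 18 segment(s) drawn

Segment lengths:
  seg 1: (-5,10) -> (-10.2,10), length = 5.2
  seg 2: (-10.2,10) -> (-14.644,8.47), length = 4.7
  seg 3: (-14.644,8.47) -> (-25.896,4.596), length = 11.9
  seg 4: (-25.896,4.596) -> (-36.202,1.047), length = 10.9
  seg 5: (-36.202,1.047) -> (-47.453,-2.827), length = 11.9
  seg 6: (-47.453,-2.827) -> (-57.76,-6.376), length = 10.9
  seg 7: (-57.76,-6.376) -> (-61.463,-9.27), length = 4.7
  seg 8: (-61.463,-9.27) -> (-70.841,-16.596), length = 11.9
  seg 9: (-70.841,-16.596) -> (-79.43,-23.307), length = 10.9
  seg 10: (-79.43,-23.307) -> (-88.807,-30.633), length = 11.9
  seg 11: (-88.807,-30.633) -> (-97.397,-37.344), length = 10.9
  seg 12: (-97.397,-37.344) -> (-99.956,-41.286), length = 4.7
  seg 13: (-99.956,-41.286) -> (-106.438,-51.266), length = 11.9
  seg 14: (-106.438,-51.266) -> (-112.374,-60.407), length = 10.9
  seg 15: (-112.374,-60.407) -> (-118.855,-70.387), length = 11.9
  seg 16: (-118.855,-70.387) -> (-124.792,-79.529), length = 10.9
  seg 17: (-124.792,-79.529) -> (-132.362,-91.187), length = 13.9
  seg 18: (-132.362,-91.187) -> (-135.412,-95.883), length = 5.6
Total = 175.6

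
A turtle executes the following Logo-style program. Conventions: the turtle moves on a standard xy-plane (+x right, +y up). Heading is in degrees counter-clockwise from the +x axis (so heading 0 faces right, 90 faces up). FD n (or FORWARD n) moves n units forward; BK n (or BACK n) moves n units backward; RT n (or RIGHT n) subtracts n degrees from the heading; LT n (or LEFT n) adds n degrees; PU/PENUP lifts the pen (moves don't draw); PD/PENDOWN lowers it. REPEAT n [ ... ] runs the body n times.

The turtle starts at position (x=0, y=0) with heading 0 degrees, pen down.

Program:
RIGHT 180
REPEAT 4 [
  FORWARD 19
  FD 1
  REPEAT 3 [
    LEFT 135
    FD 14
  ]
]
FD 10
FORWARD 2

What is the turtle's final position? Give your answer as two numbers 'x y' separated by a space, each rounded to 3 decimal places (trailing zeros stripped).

Answer: 6 -54.083

Derivation:
Executing turtle program step by step:
Start: pos=(0,0), heading=0, pen down
RT 180: heading 0 -> 180
REPEAT 4 [
  -- iteration 1/4 --
  FD 19: (0,0) -> (-19,0) [heading=180, draw]
  FD 1: (-19,0) -> (-20,0) [heading=180, draw]
  REPEAT 3 [
    -- iteration 1/3 --
    LT 135: heading 180 -> 315
    FD 14: (-20,0) -> (-10.101,-9.899) [heading=315, draw]
    -- iteration 2/3 --
    LT 135: heading 315 -> 90
    FD 14: (-10.101,-9.899) -> (-10.101,4.101) [heading=90, draw]
    -- iteration 3/3 --
    LT 135: heading 90 -> 225
    FD 14: (-10.101,4.101) -> (-20,-5.799) [heading=225, draw]
  ]
  -- iteration 2/4 --
  FD 19: (-20,-5.799) -> (-33.435,-19.234) [heading=225, draw]
  FD 1: (-33.435,-19.234) -> (-34.142,-19.941) [heading=225, draw]
  REPEAT 3 [
    -- iteration 1/3 --
    LT 135: heading 225 -> 0
    FD 14: (-34.142,-19.941) -> (-20.142,-19.941) [heading=0, draw]
    -- iteration 2/3 --
    LT 135: heading 0 -> 135
    FD 14: (-20.142,-19.941) -> (-30.042,-10.042) [heading=135, draw]
    -- iteration 3/3 --
    LT 135: heading 135 -> 270
    FD 14: (-30.042,-10.042) -> (-30.042,-24.042) [heading=270, draw]
  ]
  -- iteration 3/4 --
  FD 19: (-30.042,-24.042) -> (-30.042,-43.042) [heading=270, draw]
  FD 1: (-30.042,-43.042) -> (-30.042,-44.042) [heading=270, draw]
  REPEAT 3 [
    -- iteration 1/3 --
    LT 135: heading 270 -> 45
    FD 14: (-30.042,-44.042) -> (-20.142,-34.142) [heading=45, draw]
    -- iteration 2/3 --
    LT 135: heading 45 -> 180
    FD 14: (-20.142,-34.142) -> (-34.142,-34.142) [heading=180, draw]
    -- iteration 3/3 --
    LT 135: heading 180 -> 315
    FD 14: (-34.142,-34.142) -> (-24.243,-44.042) [heading=315, draw]
  ]
  -- iteration 4/4 --
  FD 19: (-24.243,-44.042) -> (-10.808,-57.477) [heading=315, draw]
  FD 1: (-10.808,-57.477) -> (-10.101,-58.184) [heading=315, draw]
  REPEAT 3 [
    -- iteration 1/3 --
    LT 135: heading 315 -> 90
    FD 14: (-10.101,-58.184) -> (-10.101,-44.184) [heading=90, draw]
    -- iteration 2/3 --
    LT 135: heading 90 -> 225
    FD 14: (-10.101,-44.184) -> (-20,-54.083) [heading=225, draw]
    -- iteration 3/3 --
    LT 135: heading 225 -> 0
    FD 14: (-20,-54.083) -> (-6,-54.083) [heading=0, draw]
  ]
]
FD 10: (-6,-54.083) -> (4,-54.083) [heading=0, draw]
FD 2: (4,-54.083) -> (6,-54.083) [heading=0, draw]
Final: pos=(6,-54.083), heading=0, 22 segment(s) drawn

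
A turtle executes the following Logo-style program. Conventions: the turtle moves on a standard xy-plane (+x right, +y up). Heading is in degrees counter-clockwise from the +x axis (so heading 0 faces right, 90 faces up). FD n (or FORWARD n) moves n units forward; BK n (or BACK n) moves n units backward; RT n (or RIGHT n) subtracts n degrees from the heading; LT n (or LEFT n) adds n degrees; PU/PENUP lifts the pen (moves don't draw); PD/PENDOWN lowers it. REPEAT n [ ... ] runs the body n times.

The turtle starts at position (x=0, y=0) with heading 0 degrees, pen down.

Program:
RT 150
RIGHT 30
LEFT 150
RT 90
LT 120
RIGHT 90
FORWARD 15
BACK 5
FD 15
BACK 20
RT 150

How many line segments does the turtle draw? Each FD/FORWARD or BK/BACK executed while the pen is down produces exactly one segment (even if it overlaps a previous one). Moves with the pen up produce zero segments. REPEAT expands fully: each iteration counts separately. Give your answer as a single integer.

Answer: 4

Derivation:
Executing turtle program step by step:
Start: pos=(0,0), heading=0, pen down
RT 150: heading 0 -> 210
RT 30: heading 210 -> 180
LT 150: heading 180 -> 330
RT 90: heading 330 -> 240
LT 120: heading 240 -> 0
RT 90: heading 0 -> 270
FD 15: (0,0) -> (0,-15) [heading=270, draw]
BK 5: (0,-15) -> (0,-10) [heading=270, draw]
FD 15: (0,-10) -> (0,-25) [heading=270, draw]
BK 20: (0,-25) -> (0,-5) [heading=270, draw]
RT 150: heading 270 -> 120
Final: pos=(0,-5), heading=120, 4 segment(s) drawn
Segments drawn: 4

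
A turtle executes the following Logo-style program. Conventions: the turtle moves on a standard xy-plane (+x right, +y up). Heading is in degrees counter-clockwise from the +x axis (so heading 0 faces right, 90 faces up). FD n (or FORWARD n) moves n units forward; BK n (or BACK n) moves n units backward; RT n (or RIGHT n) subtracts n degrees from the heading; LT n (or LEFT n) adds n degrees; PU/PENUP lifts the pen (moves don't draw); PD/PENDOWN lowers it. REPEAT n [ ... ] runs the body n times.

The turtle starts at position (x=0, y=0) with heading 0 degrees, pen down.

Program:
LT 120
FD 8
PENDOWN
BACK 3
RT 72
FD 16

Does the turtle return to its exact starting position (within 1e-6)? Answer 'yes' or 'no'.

Executing turtle program step by step:
Start: pos=(0,0), heading=0, pen down
LT 120: heading 0 -> 120
FD 8: (0,0) -> (-4,6.928) [heading=120, draw]
PD: pen down
BK 3: (-4,6.928) -> (-2.5,4.33) [heading=120, draw]
RT 72: heading 120 -> 48
FD 16: (-2.5,4.33) -> (8.206,16.22) [heading=48, draw]
Final: pos=(8.206,16.22), heading=48, 3 segment(s) drawn

Start position: (0, 0)
Final position: (8.206, 16.22)
Distance = 18.178; >= 1e-6 -> NOT closed

Answer: no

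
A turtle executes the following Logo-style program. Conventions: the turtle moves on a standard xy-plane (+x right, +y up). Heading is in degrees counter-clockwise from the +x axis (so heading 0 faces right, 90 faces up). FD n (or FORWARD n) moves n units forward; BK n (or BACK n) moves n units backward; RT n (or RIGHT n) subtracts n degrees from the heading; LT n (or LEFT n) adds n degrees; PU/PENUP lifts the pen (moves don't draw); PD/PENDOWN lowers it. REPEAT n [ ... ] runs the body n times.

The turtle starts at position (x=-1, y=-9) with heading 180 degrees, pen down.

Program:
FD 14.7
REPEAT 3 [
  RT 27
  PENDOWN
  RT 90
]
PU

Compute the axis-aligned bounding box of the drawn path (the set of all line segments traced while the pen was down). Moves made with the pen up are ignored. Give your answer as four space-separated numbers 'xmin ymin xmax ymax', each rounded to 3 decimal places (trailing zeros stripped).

Executing turtle program step by step:
Start: pos=(-1,-9), heading=180, pen down
FD 14.7: (-1,-9) -> (-15.7,-9) [heading=180, draw]
REPEAT 3 [
  -- iteration 1/3 --
  RT 27: heading 180 -> 153
  PD: pen down
  RT 90: heading 153 -> 63
  -- iteration 2/3 --
  RT 27: heading 63 -> 36
  PD: pen down
  RT 90: heading 36 -> 306
  -- iteration 3/3 --
  RT 27: heading 306 -> 279
  PD: pen down
  RT 90: heading 279 -> 189
]
PU: pen up
Final: pos=(-15.7,-9), heading=189, 1 segment(s) drawn

Segment endpoints: x in {-15.7, -1}, y in {-9, -9}
xmin=-15.7, ymin=-9, xmax=-1, ymax=-9

Answer: -15.7 -9 -1 -9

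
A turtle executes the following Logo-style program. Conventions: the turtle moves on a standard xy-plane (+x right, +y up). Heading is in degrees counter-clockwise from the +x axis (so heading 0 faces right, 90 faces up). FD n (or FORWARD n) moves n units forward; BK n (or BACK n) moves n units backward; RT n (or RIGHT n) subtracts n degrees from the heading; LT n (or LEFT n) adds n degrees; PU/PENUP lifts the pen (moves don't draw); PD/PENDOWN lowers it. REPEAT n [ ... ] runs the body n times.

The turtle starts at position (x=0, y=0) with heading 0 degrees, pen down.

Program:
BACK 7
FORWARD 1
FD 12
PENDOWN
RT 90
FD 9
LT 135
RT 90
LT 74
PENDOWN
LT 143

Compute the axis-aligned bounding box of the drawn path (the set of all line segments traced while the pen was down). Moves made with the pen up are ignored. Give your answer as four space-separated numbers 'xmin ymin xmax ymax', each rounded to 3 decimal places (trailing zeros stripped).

Executing turtle program step by step:
Start: pos=(0,0), heading=0, pen down
BK 7: (0,0) -> (-7,0) [heading=0, draw]
FD 1: (-7,0) -> (-6,0) [heading=0, draw]
FD 12: (-6,0) -> (6,0) [heading=0, draw]
PD: pen down
RT 90: heading 0 -> 270
FD 9: (6,0) -> (6,-9) [heading=270, draw]
LT 135: heading 270 -> 45
RT 90: heading 45 -> 315
LT 74: heading 315 -> 29
PD: pen down
LT 143: heading 29 -> 172
Final: pos=(6,-9), heading=172, 4 segment(s) drawn

Segment endpoints: x in {-7, -6, 0, 6, 6}, y in {-9, 0}
xmin=-7, ymin=-9, xmax=6, ymax=0

Answer: -7 -9 6 0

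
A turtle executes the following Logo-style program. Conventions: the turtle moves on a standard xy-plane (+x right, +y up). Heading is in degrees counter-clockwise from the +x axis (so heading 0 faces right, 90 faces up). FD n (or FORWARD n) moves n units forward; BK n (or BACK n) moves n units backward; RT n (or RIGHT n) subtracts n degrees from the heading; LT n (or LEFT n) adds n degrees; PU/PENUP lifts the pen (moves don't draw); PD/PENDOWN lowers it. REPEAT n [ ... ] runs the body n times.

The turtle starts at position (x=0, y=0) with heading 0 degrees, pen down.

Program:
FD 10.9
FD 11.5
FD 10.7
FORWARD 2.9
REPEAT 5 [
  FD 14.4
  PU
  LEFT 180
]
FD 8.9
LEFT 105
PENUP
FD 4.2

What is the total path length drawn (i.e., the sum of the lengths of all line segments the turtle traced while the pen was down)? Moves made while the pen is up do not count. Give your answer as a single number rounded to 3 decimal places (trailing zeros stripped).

Answer: 50.4

Derivation:
Executing turtle program step by step:
Start: pos=(0,0), heading=0, pen down
FD 10.9: (0,0) -> (10.9,0) [heading=0, draw]
FD 11.5: (10.9,0) -> (22.4,0) [heading=0, draw]
FD 10.7: (22.4,0) -> (33.1,0) [heading=0, draw]
FD 2.9: (33.1,0) -> (36,0) [heading=0, draw]
REPEAT 5 [
  -- iteration 1/5 --
  FD 14.4: (36,0) -> (50.4,0) [heading=0, draw]
  PU: pen up
  LT 180: heading 0 -> 180
  -- iteration 2/5 --
  FD 14.4: (50.4,0) -> (36,0) [heading=180, move]
  PU: pen up
  LT 180: heading 180 -> 0
  -- iteration 3/5 --
  FD 14.4: (36,0) -> (50.4,0) [heading=0, move]
  PU: pen up
  LT 180: heading 0 -> 180
  -- iteration 4/5 --
  FD 14.4: (50.4,0) -> (36,0) [heading=180, move]
  PU: pen up
  LT 180: heading 180 -> 0
  -- iteration 5/5 --
  FD 14.4: (36,0) -> (50.4,0) [heading=0, move]
  PU: pen up
  LT 180: heading 0 -> 180
]
FD 8.9: (50.4,0) -> (41.5,0) [heading=180, move]
LT 105: heading 180 -> 285
PU: pen up
FD 4.2: (41.5,0) -> (42.587,-4.057) [heading=285, move]
Final: pos=(42.587,-4.057), heading=285, 5 segment(s) drawn

Segment lengths:
  seg 1: (0,0) -> (10.9,0), length = 10.9
  seg 2: (10.9,0) -> (22.4,0), length = 11.5
  seg 3: (22.4,0) -> (33.1,0), length = 10.7
  seg 4: (33.1,0) -> (36,0), length = 2.9
  seg 5: (36,0) -> (50.4,0), length = 14.4
Total = 50.4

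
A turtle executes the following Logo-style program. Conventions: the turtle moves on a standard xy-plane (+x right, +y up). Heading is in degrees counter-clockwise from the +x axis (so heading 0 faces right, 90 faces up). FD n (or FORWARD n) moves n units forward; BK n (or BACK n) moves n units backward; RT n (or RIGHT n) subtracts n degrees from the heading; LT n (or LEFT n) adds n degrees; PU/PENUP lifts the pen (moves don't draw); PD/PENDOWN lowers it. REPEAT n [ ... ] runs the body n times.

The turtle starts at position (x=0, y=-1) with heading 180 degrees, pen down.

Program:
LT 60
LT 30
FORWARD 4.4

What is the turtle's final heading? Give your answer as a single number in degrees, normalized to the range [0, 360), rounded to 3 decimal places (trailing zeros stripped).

Answer: 270

Derivation:
Executing turtle program step by step:
Start: pos=(0,-1), heading=180, pen down
LT 60: heading 180 -> 240
LT 30: heading 240 -> 270
FD 4.4: (0,-1) -> (0,-5.4) [heading=270, draw]
Final: pos=(0,-5.4), heading=270, 1 segment(s) drawn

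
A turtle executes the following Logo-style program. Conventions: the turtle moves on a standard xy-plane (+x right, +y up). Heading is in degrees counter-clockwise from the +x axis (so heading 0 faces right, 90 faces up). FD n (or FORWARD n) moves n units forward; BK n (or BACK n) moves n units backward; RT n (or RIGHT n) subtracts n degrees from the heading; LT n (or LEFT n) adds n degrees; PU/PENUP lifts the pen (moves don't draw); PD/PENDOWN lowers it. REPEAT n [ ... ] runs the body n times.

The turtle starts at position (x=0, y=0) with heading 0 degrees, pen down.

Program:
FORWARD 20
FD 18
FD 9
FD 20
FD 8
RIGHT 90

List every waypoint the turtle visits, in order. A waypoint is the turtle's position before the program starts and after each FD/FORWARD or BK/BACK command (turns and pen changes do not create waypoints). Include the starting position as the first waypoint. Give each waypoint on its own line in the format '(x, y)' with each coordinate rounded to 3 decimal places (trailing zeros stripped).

Answer: (0, 0)
(20, 0)
(38, 0)
(47, 0)
(67, 0)
(75, 0)

Derivation:
Executing turtle program step by step:
Start: pos=(0,0), heading=0, pen down
FD 20: (0,0) -> (20,0) [heading=0, draw]
FD 18: (20,0) -> (38,0) [heading=0, draw]
FD 9: (38,0) -> (47,0) [heading=0, draw]
FD 20: (47,0) -> (67,0) [heading=0, draw]
FD 8: (67,0) -> (75,0) [heading=0, draw]
RT 90: heading 0 -> 270
Final: pos=(75,0), heading=270, 5 segment(s) drawn
Waypoints (6 total):
(0, 0)
(20, 0)
(38, 0)
(47, 0)
(67, 0)
(75, 0)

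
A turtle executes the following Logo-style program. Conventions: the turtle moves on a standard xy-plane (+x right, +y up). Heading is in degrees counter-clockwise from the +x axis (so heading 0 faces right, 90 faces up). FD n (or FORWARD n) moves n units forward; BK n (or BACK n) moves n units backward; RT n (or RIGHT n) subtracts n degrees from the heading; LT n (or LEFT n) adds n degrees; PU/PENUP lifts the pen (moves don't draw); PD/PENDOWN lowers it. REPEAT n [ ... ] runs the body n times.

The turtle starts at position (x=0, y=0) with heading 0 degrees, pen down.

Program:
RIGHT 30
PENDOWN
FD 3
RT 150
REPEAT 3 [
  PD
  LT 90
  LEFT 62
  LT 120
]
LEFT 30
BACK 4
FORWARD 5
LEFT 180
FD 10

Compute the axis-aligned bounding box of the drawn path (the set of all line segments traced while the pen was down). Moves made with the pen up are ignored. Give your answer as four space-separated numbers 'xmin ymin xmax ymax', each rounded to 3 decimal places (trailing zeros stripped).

Executing turtle program step by step:
Start: pos=(0,0), heading=0, pen down
RT 30: heading 0 -> 330
PD: pen down
FD 3: (0,0) -> (2.598,-1.5) [heading=330, draw]
RT 150: heading 330 -> 180
REPEAT 3 [
  -- iteration 1/3 --
  PD: pen down
  LT 90: heading 180 -> 270
  LT 62: heading 270 -> 332
  LT 120: heading 332 -> 92
  -- iteration 2/3 --
  PD: pen down
  LT 90: heading 92 -> 182
  LT 62: heading 182 -> 244
  LT 120: heading 244 -> 4
  -- iteration 3/3 --
  PD: pen down
  LT 90: heading 4 -> 94
  LT 62: heading 94 -> 156
  LT 120: heading 156 -> 276
]
LT 30: heading 276 -> 306
BK 4: (2.598,-1.5) -> (0.247,1.736) [heading=306, draw]
FD 5: (0.247,1.736) -> (3.186,-2.309) [heading=306, draw]
LT 180: heading 306 -> 126
FD 10: (3.186,-2.309) -> (-2.692,5.781) [heading=126, draw]
Final: pos=(-2.692,5.781), heading=126, 4 segment(s) drawn

Segment endpoints: x in {-2.692, 0, 0.247, 2.598, 3.186}, y in {-2.309, -1.5, 0, 1.736, 5.781}
xmin=-2.692, ymin=-2.309, xmax=3.186, ymax=5.781

Answer: -2.692 -2.309 3.186 5.781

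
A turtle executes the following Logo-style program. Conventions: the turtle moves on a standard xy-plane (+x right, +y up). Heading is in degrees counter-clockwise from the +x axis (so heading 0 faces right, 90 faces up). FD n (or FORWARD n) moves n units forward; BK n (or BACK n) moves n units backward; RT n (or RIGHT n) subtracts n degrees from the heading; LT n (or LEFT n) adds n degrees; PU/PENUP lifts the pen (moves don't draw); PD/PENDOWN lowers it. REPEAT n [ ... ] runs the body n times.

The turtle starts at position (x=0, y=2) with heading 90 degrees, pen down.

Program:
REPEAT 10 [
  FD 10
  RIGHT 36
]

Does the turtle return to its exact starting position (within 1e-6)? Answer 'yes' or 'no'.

Answer: yes

Derivation:
Executing turtle program step by step:
Start: pos=(0,2), heading=90, pen down
REPEAT 10 [
  -- iteration 1/10 --
  FD 10: (0,2) -> (0,12) [heading=90, draw]
  RT 36: heading 90 -> 54
  -- iteration 2/10 --
  FD 10: (0,12) -> (5.878,20.09) [heading=54, draw]
  RT 36: heading 54 -> 18
  -- iteration 3/10 --
  FD 10: (5.878,20.09) -> (15.388,23.18) [heading=18, draw]
  RT 36: heading 18 -> 342
  -- iteration 4/10 --
  FD 10: (15.388,23.18) -> (24.899,20.09) [heading=342, draw]
  RT 36: heading 342 -> 306
  -- iteration 5/10 --
  FD 10: (24.899,20.09) -> (30.777,12) [heading=306, draw]
  RT 36: heading 306 -> 270
  -- iteration 6/10 --
  FD 10: (30.777,12) -> (30.777,2) [heading=270, draw]
  RT 36: heading 270 -> 234
  -- iteration 7/10 --
  FD 10: (30.777,2) -> (24.899,-6.09) [heading=234, draw]
  RT 36: heading 234 -> 198
  -- iteration 8/10 --
  FD 10: (24.899,-6.09) -> (15.388,-9.18) [heading=198, draw]
  RT 36: heading 198 -> 162
  -- iteration 9/10 --
  FD 10: (15.388,-9.18) -> (5.878,-6.09) [heading=162, draw]
  RT 36: heading 162 -> 126
  -- iteration 10/10 --
  FD 10: (5.878,-6.09) -> (0,2) [heading=126, draw]
  RT 36: heading 126 -> 90
]
Final: pos=(0,2), heading=90, 10 segment(s) drawn

Start position: (0, 2)
Final position: (0, 2)
Distance = 0; < 1e-6 -> CLOSED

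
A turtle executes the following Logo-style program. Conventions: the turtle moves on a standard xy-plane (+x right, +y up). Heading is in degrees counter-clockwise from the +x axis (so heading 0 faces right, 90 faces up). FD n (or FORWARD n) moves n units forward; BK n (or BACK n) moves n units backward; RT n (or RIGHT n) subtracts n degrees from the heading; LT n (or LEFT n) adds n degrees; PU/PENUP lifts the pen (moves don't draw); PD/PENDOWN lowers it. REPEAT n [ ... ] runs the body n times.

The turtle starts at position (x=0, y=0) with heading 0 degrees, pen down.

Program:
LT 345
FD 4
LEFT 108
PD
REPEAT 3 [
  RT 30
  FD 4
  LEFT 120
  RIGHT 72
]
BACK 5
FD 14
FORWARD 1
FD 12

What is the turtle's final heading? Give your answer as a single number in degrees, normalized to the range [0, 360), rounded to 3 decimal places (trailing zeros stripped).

Answer: 147

Derivation:
Executing turtle program step by step:
Start: pos=(0,0), heading=0, pen down
LT 345: heading 0 -> 345
FD 4: (0,0) -> (3.864,-1.035) [heading=345, draw]
LT 108: heading 345 -> 93
PD: pen down
REPEAT 3 [
  -- iteration 1/3 --
  RT 30: heading 93 -> 63
  FD 4: (3.864,-1.035) -> (5.68,2.529) [heading=63, draw]
  LT 120: heading 63 -> 183
  RT 72: heading 183 -> 111
  -- iteration 2/3 --
  RT 30: heading 111 -> 81
  FD 4: (5.68,2.529) -> (6.305,6.48) [heading=81, draw]
  LT 120: heading 81 -> 201
  RT 72: heading 201 -> 129
  -- iteration 3/3 --
  RT 30: heading 129 -> 99
  FD 4: (6.305,6.48) -> (5.68,10.43) [heading=99, draw]
  LT 120: heading 99 -> 219
  RT 72: heading 219 -> 147
]
BK 5: (5.68,10.43) -> (9.873,7.707) [heading=147, draw]
FD 14: (9.873,7.707) -> (-1.868,15.332) [heading=147, draw]
FD 1: (-1.868,15.332) -> (-2.707,15.877) [heading=147, draw]
FD 12: (-2.707,15.877) -> (-12.771,22.412) [heading=147, draw]
Final: pos=(-12.771,22.412), heading=147, 8 segment(s) drawn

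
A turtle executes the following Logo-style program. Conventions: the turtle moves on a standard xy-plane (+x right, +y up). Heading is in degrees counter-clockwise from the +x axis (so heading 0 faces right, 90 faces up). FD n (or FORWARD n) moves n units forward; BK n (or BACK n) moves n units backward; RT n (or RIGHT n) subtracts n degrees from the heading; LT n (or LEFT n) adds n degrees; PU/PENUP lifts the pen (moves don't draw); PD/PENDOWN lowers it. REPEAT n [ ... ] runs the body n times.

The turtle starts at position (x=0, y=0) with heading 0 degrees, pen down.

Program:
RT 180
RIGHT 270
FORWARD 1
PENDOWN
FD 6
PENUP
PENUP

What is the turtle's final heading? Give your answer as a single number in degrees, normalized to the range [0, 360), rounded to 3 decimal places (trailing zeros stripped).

Answer: 270

Derivation:
Executing turtle program step by step:
Start: pos=(0,0), heading=0, pen down
RT 180: heading 0 -> 180
RT 270: heading 180 -> 270
FD 1: (0,0) -> (0,-1) [heading=270, draw]
PD: pen down
FD 6: (0,-1) -> (0,-7) [heading=270, draw]
PU: pen up
PU: pen up
Final: pos=(0,-7), heading=270, 2 segment(s) drawn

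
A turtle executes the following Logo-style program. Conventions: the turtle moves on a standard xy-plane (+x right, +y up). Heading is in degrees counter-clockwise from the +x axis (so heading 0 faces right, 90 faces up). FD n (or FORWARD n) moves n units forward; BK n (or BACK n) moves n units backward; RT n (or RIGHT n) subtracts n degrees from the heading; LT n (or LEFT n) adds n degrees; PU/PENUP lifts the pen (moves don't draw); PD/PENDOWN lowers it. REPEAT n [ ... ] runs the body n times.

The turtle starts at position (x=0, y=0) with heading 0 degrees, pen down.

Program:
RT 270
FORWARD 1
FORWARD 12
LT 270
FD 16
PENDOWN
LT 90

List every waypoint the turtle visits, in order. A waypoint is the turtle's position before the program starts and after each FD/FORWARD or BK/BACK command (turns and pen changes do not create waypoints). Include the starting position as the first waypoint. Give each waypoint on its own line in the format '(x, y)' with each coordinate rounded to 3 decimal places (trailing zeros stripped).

Answer: (0, 0)
(0, 1)
(0, 13)
(16, 13)

Derivation:
Executing turtle program step by step:
Start: pos=(0,0), heading=0, pen down
RT 270: heading 0 -> 90
FD 1: (0,0) -> (0,1) [heading=90, draw]
FD 12: (0,1) -> (0,13) [heading=90, draw]
LT 270: heading 90 -> 0
FD 16: (0,13) -> (16,13) [heading=0, draw]
PD: pen down
LT 90: heading 0 -> 90
Final: pos=(16,13), heading=90, 3 segment(s) drawn
Waypoints (4 total):
(0, 0)
(0, 1)
(0, 13)
(16, 13)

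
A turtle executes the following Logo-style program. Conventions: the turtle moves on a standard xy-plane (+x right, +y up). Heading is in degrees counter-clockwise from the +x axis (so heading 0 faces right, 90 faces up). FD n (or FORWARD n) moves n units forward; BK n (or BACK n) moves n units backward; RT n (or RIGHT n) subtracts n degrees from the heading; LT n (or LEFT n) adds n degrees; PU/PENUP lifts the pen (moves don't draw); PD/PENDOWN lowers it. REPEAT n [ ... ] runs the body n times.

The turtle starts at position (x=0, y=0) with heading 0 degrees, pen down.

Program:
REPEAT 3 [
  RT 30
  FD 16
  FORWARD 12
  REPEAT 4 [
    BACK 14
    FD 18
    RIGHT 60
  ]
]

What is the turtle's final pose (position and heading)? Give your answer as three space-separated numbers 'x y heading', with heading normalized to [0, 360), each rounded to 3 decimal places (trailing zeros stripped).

Executing turtle program step by step:
Start: pos=(0,0), heading=0, pen down
REPEAT 3 [
  -- iteration 1/3 --
  RT 30: heading 0 -> 330
  FD 16: (0,0) -> (13.856,-8) [heading=330, draw]
  FD 12: (13.856,-8) -> (24.249,-14) [heading=330, draw]
  REPEAT 4 [
    -- iteration 1/4 --
    BK 14: (24.249,-14) -> (12.124,-7) [heading=330, draw]
    FD 18: (12.124,-7) -> (27.713,-16) [heading=330, draw]
    RT 60: heading 330 -> 270
    -- iteration 2/4 --
    BK 14: (27.713,-16) -> (27.713,-2) [heading=270, draw]
    FD 18: (27.713,-2) -> (27.713,-20) [heading=270, draw]
    RT 60: heading 270 -> 210
    -- iteration 3/4 --
    BK 14: (27.713,-20) -> (39.837,-13) [heading=210, draw]
    FD 18: (39.837,-13) -> (24.249,-22) [heading=210, draw]
    RT 60: heading 210 -> 150
    -- iteration 4/4 --
    BK 14: (24.249,-22) -> (36.373,-29) [heading=150, draw]
    FD 18: (36.373,-29) -> (20.785,-20) [heading=150, draw]
    RT 60: heading 150 -> 90
  ]
  -- iteration 2/3 --
  RT 30: heading 90 -> 60
  FD 16: (20.785,-20) -> (28.785,-6.144) [heading=60, draw]
  FD 12: (28.785,-6.144) -> (34.785,4.249) [heading=60, draw]
  REPEAT 4 [
    -- iteration 1/4 --
    BK 14: (34.785,4.249) -> (27.785,-7.876) [heading=60, draw]
    FD 18: (27.785,-7.876) -> (36.785,7.713) [heading=60, draw]
    RT 60: heading 60 -> 0
    -- iteration 2/4 --
    BK 14: (36.785,7.713) -> (22.785,7.713) [heading=0, draw]
    FD 18: (22.785,7.713) -> (40.785,7.713) [heading=0, draw]
    RT 60: heading 0 -> 300
    -- iteration 3/4 --
    BK 14: (40.785,7.713) -> (33.785,19.837) [heading=300, draw]
    FD 18: (33.785,19.837) -> (42.785,4.249) [heading=300, draw]
    RT 60: heading 300 -> 240
    -- iteration 4/4 --
    BK 14: (42.785,4.249) -> (49.785,16.373) [heading=240, draw]
    FD 18: (49.785,16.373) -> (40.785,0.785) [heading=240, draw]
    RT 60: heading 240 -> 180
  ]
  -- iteration 3/3 --
  RT 30: heading 180 -> 150
  FD 16: (40.785,0.785) -> (26.928,8.785) [heading=150, draw]
  FD 12: (26.928,8.785) -> (16.536,14.785) [heading=150, draw]
  REPEAT 4 [
    -- iteration 1/4 --
    BK 14: (16.536,14.785) -> (28.66,7.785) [heading=150, draw]
    FD 18: (28.66,7.785) -> (13.072,16.785) [heading=150, draw]
    RT 60: heading 150 -> 90
    -- iteration 2/4 --
    BK 14: (13.072,16.785) -> (13.072,2.785) [heading=90, draw]
    FD 18: (13.072,2.785) -> (13.072,20.785) [heading=90, draw]
    RT 60: heading 90 -> 30
    -- iteration 3/4 --
    BK 14: (13.072,20.785) -> (0.947,13.785) [heading=30, draw]
    FD 18: (0.947,13.785) -> (16.536,22.785) [heading=30, draw]
    RT 60: heading 30 -> 330
    -- iteration 4/4 --
    BK 14: (16.536,22.785) -> (4.412,29.785) [heading=330, draw]
    FD 18: (4.412,29.785) -> (20,20.785) [heading=330, draw]
    RT 60: heading 330 -> 270
  ]
]
Final: pos=(20,20.785), heading=270, 30 segment(s) drawn

Answer: 20 20.785 270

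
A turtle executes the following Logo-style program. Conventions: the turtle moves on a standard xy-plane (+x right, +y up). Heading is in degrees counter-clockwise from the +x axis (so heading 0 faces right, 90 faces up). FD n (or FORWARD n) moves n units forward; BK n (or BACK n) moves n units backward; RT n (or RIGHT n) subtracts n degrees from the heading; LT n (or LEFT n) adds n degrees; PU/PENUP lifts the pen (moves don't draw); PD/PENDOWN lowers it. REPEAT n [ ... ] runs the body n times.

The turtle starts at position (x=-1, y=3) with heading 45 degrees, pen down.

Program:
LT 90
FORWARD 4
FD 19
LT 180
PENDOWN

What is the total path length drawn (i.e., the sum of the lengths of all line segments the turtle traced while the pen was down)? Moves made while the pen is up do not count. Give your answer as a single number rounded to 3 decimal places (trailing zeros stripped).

Answer: 23

Derivation:
Executing turtle program step by step:
Start: pos=(-1,3), heading=45, pen down
LT 90: heading 45 -> 135
FD 4: (-1,3) -> (-3.828,5.828) [heading=135, draw]
FD 19: (-3.828,5.828) -> (-17.263,19.263) [heading=135, draw]
LT 180: heading 135 -> 315
PD: pen down
Final: pos=(-17.263,19.263), heading=315, 2 segment(s) drawn

Segment lengths:
  seg 1: (-1,3) -> (-3.828,5.828), length = 4
  seg 2: (-3.828,5.828) -> (-17.263,19.263), length = 19
Total = 23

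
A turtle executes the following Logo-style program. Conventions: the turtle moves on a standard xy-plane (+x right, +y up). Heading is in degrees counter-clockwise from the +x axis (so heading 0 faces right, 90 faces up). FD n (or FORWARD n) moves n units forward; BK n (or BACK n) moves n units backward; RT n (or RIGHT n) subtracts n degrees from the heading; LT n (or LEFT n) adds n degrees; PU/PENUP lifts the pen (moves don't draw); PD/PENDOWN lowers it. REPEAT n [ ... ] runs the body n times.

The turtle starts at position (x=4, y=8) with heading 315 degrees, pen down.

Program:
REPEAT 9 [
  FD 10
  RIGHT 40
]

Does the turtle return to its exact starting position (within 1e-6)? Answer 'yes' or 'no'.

Answer: yes

Derivation:
Executing turtle program step by step:
Start: pos=(4,8), heading=315, pen down
REPEAT 9 [
  -- iteration 1/9 --
  FD 10: (4,8) -> (11.071,0.929) [heading=315, draw]
  RT 40: heading 315 -> 275
  -- iteration 2/9 --
  FD 10: (11.071,0.929) -> (11.943,-9.033) [heading=275, draw]
  RT 40: heading 275 -> 235
  -- iteration 3/9 --
  FD 10: (11.943,-9.033) -> (6.207,-17.225) [heading=235, draw]
  RT 40: heading 235 -> 195
  -- iteration 4/9 --
  FD 10: (6.207,-17.225) -> (-3.452,-19.813) [heading=195, draw]
  RT 40: heading 195 -> 155
  -- iteration 5/9 --
  FD 10: (-3.452,-19.813) -> (-12.515,-15.587) [heading=155, draw]
  RT 40: heading 155 -> 115
  -- iteration 6/9 --
  FD 10: (-12.515,-15.587) -> (-16.742,-6.523) [heading=115, draw]
  RT 40: heading 115 -> 75
  -- iteration 7/9 --
  FD 10: (-16.742,-6.523) -> (-14.153,3.136) [heading=75, draw]
  RT 40: heading 75 -> 35
  -- iteration 8/9 --
  FD 10: (-14.153,3.136) -> (-5.962,8.872) [heading=35, draw]
  RT 40: heading 35 -> 355
  -- iteration 9/9 --
  FD 10: (-5.962,8.872) -> (4,8) [heading=355, draw]
  RT 40: heading 355 -> 315
]
Final: pos=(4,8), heading=315, 9 segment(s) drawn

Start position: (4, 8)
Final position: (4, 8)
Distance = 0; < 1e-6 -> CLOSED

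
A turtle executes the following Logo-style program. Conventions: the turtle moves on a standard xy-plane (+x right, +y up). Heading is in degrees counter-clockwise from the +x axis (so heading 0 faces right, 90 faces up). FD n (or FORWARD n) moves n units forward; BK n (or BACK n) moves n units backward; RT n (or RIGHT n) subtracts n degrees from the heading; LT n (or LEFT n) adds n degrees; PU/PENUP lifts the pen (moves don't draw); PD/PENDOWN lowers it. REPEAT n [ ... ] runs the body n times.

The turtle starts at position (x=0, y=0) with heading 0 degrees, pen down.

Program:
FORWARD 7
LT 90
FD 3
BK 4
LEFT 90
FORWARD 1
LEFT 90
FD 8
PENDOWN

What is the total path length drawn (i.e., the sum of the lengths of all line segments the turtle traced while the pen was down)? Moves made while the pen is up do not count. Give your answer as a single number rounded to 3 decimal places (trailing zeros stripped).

Answer: 23

Derivation:
Executing turtle program step by step:
Start: pos=(0,0), heading=0, pen down
FD 7: (0,0) -> (7,0) [heading=0, draw]
LT 90: heading 0 -> 90
FD 3: (7,0) -> (7,3) [heading=90, draw]
BK 4: (7,3) -> (7,-1) [heading=90, draw]
LT 90: heading 90 -> 180
FD 1: (7,-1) -> (6,-1) [heading=180, draw]
LT 90: heading 180 -> 270
FD 8: (6,-1) -> (6,-9) [heading=270, draw]
PD: pen down
Final: pos=(6,-9), heading=270, 5 segment(s) drawn

Segment lengths:
  seg 1: (0,0) -> (7,0), length = 7
  seg 2: (7,0) -> (7,3), length = 3
  seg 3: (7,3) -> (7,-1), length = 4
  seg 4: (7,-1) -> (6,-1), length = 1
  seg 5: (6,-1) -> (6,-9), length = 8
Total = 23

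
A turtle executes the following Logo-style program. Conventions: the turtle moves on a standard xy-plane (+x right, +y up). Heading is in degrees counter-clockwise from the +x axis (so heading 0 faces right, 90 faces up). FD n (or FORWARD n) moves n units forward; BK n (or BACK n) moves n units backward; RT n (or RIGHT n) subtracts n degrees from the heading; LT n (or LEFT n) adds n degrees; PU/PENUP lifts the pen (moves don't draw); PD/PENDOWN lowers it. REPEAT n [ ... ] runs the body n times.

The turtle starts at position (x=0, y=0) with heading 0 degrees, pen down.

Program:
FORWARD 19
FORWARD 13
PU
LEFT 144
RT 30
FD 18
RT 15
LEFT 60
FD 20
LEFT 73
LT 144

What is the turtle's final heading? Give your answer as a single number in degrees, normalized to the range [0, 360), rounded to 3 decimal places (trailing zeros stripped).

Answer: 16

Derivation:
Executing turtle program step by step:
Start: pos=(0,0), heading=0, pen down
FD 19: (0,0) -> (19,0) [heading=0, draw]
FD 13: (19,0) -> (32,0) [heading=0, draw]
PU: pen up
LT 144: heading 0 -> 144
RT 30: heading 144 -> 114
FD 18: (32,0) -> (24.679,16.444) [heading=114, move]
RT 15: heading 114 -> 99
LT 60: heading 99 -> 159
FD 20: (24.679,16.444) -> (6.007,23.611) [heading=159, move]
LT 73: heading 159 -> 232
LT 144: heading 232 -> 16
Final: pos=(6.007,23.611), heading=16, 2 segment(s) drawn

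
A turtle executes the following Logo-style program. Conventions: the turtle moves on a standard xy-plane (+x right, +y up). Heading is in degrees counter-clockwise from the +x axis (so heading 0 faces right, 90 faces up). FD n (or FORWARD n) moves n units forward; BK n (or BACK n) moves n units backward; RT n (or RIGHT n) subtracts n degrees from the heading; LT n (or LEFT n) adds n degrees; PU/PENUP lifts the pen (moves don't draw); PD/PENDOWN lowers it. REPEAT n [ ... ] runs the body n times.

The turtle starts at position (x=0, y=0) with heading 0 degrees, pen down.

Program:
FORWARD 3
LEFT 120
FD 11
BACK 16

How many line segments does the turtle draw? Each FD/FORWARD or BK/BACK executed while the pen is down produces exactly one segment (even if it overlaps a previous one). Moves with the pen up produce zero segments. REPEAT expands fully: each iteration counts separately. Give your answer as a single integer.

Executing turtle program step by step:
Start: pos=(0,0), heading=0, pen down
FD 3: (0,0) -> (3,0) [heading=0, draw]
LT 120: heading 0 -> 120
FD 11: (3,0) -> (-2.5,9.526) [heading=120, draw]
BK 16: (-2.5,9.526) -> (5.5,-4.33) [heading=120, draw]
Final: pos=(5.5,-4.33), heading=120, 3 segment(s) drawn
Segments drawn: 3

Answer: 3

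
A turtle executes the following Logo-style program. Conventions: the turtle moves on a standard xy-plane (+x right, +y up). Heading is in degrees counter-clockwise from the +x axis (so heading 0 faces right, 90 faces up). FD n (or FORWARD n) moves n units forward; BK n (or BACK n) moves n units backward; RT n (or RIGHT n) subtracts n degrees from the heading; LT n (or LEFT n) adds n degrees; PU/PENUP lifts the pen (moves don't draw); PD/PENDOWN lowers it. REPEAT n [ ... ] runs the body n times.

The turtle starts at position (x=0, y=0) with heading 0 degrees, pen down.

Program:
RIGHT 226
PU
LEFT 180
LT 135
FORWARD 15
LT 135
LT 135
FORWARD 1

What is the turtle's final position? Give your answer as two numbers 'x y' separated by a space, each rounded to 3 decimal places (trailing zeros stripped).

Answer: 1.262 14.98

Derivation:
Executing turtle program step by step:
Start: pos=(0,0), heading=0, pen down
RT 226: heading 0 -> 134
PU: pen up
LT 180: heading 134 -> 314
LT 135: heading 314 -> 89
FD 15: (0,0) -> (0.262,14.998) [heading=89, move]
LT 135: heading 89 -> 224
LT 135: heading 224 -> 359
FD 1: (0.262,14.998) -> (1.262,14.98) [heading=359, move]
Final: pos=(1.262,14.98), heading=359, 0 segment(s) drawn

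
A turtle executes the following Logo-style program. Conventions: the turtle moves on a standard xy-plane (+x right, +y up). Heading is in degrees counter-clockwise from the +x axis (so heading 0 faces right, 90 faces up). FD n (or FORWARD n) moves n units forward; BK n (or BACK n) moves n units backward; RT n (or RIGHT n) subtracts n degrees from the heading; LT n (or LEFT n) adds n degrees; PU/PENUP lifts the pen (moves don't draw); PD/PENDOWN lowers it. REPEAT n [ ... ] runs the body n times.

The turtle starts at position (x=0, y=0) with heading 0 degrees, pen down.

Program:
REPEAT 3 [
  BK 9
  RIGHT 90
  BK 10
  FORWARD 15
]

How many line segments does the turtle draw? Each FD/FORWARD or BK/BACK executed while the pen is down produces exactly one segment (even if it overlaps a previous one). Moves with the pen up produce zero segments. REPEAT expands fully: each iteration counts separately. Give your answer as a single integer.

Executing turtle program step by step:
Start: pos=(0,0), heading=0, pen down
REPEAT 3 [
  -- iteration 1/3 --
  BK 9: (0,0) -> (-9,0) [heading=0, draw]
  RT 90: heading 0 -> 270
  BK 10: (-9,0) -> (-9,10) [heading=270, draw]
  FD 15: (-9,10) -> (-9,-5) [heading=270, draw]
  -- iteration 2/3 --
  BK 9: (-9,-5) -> (-9,4) [heading=270, draw]
  RT 90: heading 270 -> 180
  BK 10: (-9,4) -> (1,4) [heading=180, draw]
  FD 15: (1,4) -> (-14,4) [heading=180, draw]
  -- iteration 3/3 --
  BK 9: (-14,4) -> (-5,4) [heading=180, draw]
  RT 90: heading 180 -> 90
  BK 10: (-5,4) -> (-5,-6) [heading=90, draw]
  FD 15: (-5,-6) -> (-5,9) [heading=90, draw]
]
Final: pos=(-5,9), heading=90, 9 segment(s) drawn
Segments drawn: 9

Answer: 9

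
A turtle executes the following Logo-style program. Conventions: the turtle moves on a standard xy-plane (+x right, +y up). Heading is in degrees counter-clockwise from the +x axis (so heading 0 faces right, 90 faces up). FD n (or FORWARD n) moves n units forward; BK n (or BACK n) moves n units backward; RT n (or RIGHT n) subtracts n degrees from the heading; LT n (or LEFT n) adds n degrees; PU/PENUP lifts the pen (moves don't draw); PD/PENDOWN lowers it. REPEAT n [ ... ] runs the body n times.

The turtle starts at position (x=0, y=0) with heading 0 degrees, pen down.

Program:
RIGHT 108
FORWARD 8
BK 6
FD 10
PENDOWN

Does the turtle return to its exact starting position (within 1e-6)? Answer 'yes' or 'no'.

Answer: no

Derivation:
Executing turtle program step by step:
Start: pos=(0,0), heading=0, pen down
RT 108: heading 0 -> 252
FD 8: (0,0) -> (-2.472,-7.608) [heading=252, draw]
BK 6: (-2.472,-7.608) -> (-0.618,-1.902) [heading=252, draw]
FD 10: (-0.618,-1.902) -> (-3.708,-11.413) [heading=252, draw]
PD: pen down
Final: pos=(-3.708,-11.413), heading=252, 3 segment(s) drawn

Start position: (0, 0)
Final position: (-3.708, -11.413)
Distance = 12; >= 1e-6 -> NOT closed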